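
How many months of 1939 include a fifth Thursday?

A month has five Thursdays exactly when Thursday falls within its first (length − 28) days.
Jan: 31 days, starts Sun → 5 of Sun, Mon, Tue
Feb: 28 days, starts Wed → 5 of (none)
Mar: 31 days, starts Wed → 5 of Wed, Thu, Fri ✓
Apr: 30 days, starts Sat → 5 of Sat, Sun
May: 31 days, starts Mon → 5 of Mon, Tue, Wed
Jun: 30 days, starts Thu → 5 of Thu, Fri ✓
Jul: 31 days, starts Sat → 5 of Sat, Sun, Mon
Aug: 31 days, starts Tue → 5 of Tue, Wed, Thu ✓
Sep: 30 days, starts Fri → 5 of Fri, Sat
Oct: 31 days, starts Sun → 5 of Sun, Mon, Tue
Nov: 30 days, starts Wed → 5 of Wed, Thu ✓
Dec: 31 days, starts Fri → 5 of Fri, Sat, Sun
Months with five Thursdays: Mar, Jun, Aug, Nov.

4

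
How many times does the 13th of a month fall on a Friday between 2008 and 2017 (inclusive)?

Friday-the-13ths by year:
2008: Jun
2009: Feb, Mar, Nov
2010: Aug
2011: May
2012: Jan, Apr, Jul
2013: Sep, Dec
2014: Jun
2015: Feb, Mar, Nov
2016: May
2017: Jan, Oct

18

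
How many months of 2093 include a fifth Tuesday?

4

A month has five Tuesdays exactly when Tuesday falls within its first (length − 28) days.
Jan: 31 days, starts Thu → 5 of Thu, Fri, Sat
Feb: 28 days, starts Sun → 5 of (none)
Mar: 31 days, starts Sun → 5 of Sun, Mon, Tue ✓
Apr: 30 days, starts Wed → 5 of Wed, Thu
May: 31 days, starts Fri → 5 of Fri, Sat, Sun
Jun: 30 days, starts Mon → 5 of Mon, Tue ✓
Jul: 31 days, starts Wed → 5 of Wed, Thu, Fri
Aug: 31 days, starts Sat → 5 of Sat, Sun, Mon
Sep: 30 days, starts Tue → 5 of Tue, Wed ✓
Oct: 31 days, starts Thu → 5 of Thu, Fri, Sat
Nov: 30 days, starts Sun → 5 of Sun, Mon
Dec: 31 days, starts Tue → 5 of Tue, Wed, Thu ✓
Months with five Tuesdays: Mar, Jun, Sep, Dec.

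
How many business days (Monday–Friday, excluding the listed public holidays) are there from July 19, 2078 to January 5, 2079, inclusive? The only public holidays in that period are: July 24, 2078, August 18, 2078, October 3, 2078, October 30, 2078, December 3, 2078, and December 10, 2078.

121 business days

July 19, 2078 is a Tuesday.
From July 19, 2078 to January 5, 2079 is 171 days inclusive.
171 = 7 × 24 + 3, so there are 24 full weeks plus 3 extra days.
Each full week contributes 5 weekdays (Mon–Fri): 24 × 5 = 120.
The 3 extra days are Tue, Wed, Thu — 3 of them qualify.
Total: 120 + 3 = 123.
Holidays: July 24, 2078 (Sun); August 18, 2078 (Thu); October 3, 2078 (Mon); October 30, 2078 (Sun); December 3, 2078 (Sat); December 10, 2078 (Sat).
2 of the 6 holidays fall on weekdays; the rest are weekends and were already excluded.
Business days: 123 − 2 = 121.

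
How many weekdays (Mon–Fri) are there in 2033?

January 1, 2033 is a Saturday.
The range spans 365 days (inclusive of both endpoints).
365 = 7 × 52 + 1, so there are 52 full weeks plus 1 extra day.
Each full week contributes 5 weekdays (Mon–Fri): 52 × 5 = 260.
The 1 extra day is Saturday — none qualify.
Total: 260 + 0 = 260.

260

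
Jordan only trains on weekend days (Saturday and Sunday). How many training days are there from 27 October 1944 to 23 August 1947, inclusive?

27 October 1944 is a Friday.
The range spans 1031 days (inclusive of both endpoints).
1031 = 7 × 147 + 2, so there are 147 full weeks plus 2 extra days.
Each full week contributes 2 weekend days (Sat, Sun): 147 × 2 = 294.
The 2 extra days are Friday, Saturday — 1 of them qualifies.
Total: 294 + 1 = 295.

295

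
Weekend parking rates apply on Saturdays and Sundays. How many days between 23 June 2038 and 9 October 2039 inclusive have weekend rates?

23 June 2038 is a Wednesday.
That's 474 days from start to end, counting both.
474 = 7 × 67 + 5, so there are 67 full weeks plus 5 extra days.
Each full week contributes 2 weekend days (Sat, Sun): 67 × 2 = 134.
The 5 extra days are Wednesday, Thursday, Friday, Saturday, Sunday — 2 of them qualify.
Total: 134 + 2 = 136.

136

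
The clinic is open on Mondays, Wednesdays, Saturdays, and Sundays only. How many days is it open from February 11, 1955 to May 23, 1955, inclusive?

59

February 11, 1955 is a Friday.
From February 11, 1955 to May 23, 1955 is 102 days inclusive.
102 = 7 × 14 + 4, so there are 14 full weeks plus 4 extra days.
Each full week contributes 4 days from the set (Mon, Wed, Sat, Sun): 14 × 4 = 56.
The 4 extra days are Friday, Saturday, Sunday, Monday — 3 of them qualify.
Total: 56 + 3 = 59.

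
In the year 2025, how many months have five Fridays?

4

A month has five Fridays exactly when Friday falls within its first (length − 28) days.
Jan: 31 days, starts Wed → 5 of Wed, Thu, Fri ✓
Feb: 28 days, starts Sat → 5 of (none)
Mar: 31 days, starts Sat → 5 of Sat, Sun, Mon
Apr: 30 days, starts Tue → 5 of Tue, Wed
May: 31 days, starts Thu → 5 of Thu, Fri, Sat ✓
Jun: 30 days, starts Sun → 5 of Sun, Mon
Jul: 31 days, starts Tue → 5 of Tue, Wed, Thu
Aug: 31 days, starts Fri → 5 of Fri, Sat, Sun ✓
Sep: 30 days, starts Mon → 5 of Mon, Tue
Oct: 31 days, starts Wed → 5 of Wed, Thu, Fri ✓
Nov: 30 days, starts Sat → 5 of Sat, Sun
Dec: 31 days, starts Mon → 5 of Mon, Tue, Wed
Months with five Fridays: Jan, May, Aug, Oct.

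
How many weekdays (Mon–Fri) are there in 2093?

261

January 1, 2093 is a Thursday.
From January 1, 2093 to December 31, 2093 is 365 days inclusive.
365 = 7 × 52 + 1, so there are 52 full weeks plus 1 extra day.
Each full week contributes 5 weekdays (Mon–Fri): 52 × 5 = 260.
The 1 extra day is Thursday — 1 of them qualifies.
Total: 260 + 1 = 261.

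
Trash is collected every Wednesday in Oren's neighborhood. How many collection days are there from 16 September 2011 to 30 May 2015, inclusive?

193 Wednesdays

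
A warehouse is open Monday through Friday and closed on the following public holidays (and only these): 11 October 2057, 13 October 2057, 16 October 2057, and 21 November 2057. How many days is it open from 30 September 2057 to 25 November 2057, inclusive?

30 September 2057 is a Sunday.
The range spans 57 days (inclusive of both endpoints).
57 = 7 × 8 + 1, so there are 8 full weeks plus 1 extra day.
Each full week contributes 5 weekdays (Mon–Fri): 8 × 5 = 40.
The 1 extra day is Sun — none qualify.
Total: 40 + 0 = 40.
Holidays: 11 October 2057 (Thu); 13 October 2057 (Sat); 16 October 2057 (Tue); 21 November 2057 (Wed).
3 of the 4 holidays fall on weekdays; the rest are weekends and were already excluded.
Business days: 40 − 3 = 37.

37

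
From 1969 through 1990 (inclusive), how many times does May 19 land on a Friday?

3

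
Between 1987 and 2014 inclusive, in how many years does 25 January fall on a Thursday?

Day of week of January 25 in each year:
1987: Sun, 1988: Mon, 1989: Wed, 1990: Thu ✓, 1991: Fri, 1992: Sat, 1993: Mon, 1994: Tue, 1995: Wed, 1996: Thu ✓, 1997: Sat, 1998: Sun, 1999: Mon, 2000: Tue, 2001: Thu ✓, 2002: Fri, 2003: Sat, 2004: Sun, 2005: Tue, 2006: Wed, 2007: Thu ✓, 2008: Fri, 2009: Sun, 2010: Mon, 2011: Tue, 2012: Wed, 2013: Fri, 2014: Sat
Thursdays: 1990, 1996, 2001, 2007.

4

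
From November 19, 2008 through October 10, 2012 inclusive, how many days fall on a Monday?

203

November 19, 2008 is a Wednesday.
That's 1422 days from start to end, counting both.
1422 = 7 × 203 + 1, so there are 203 full weeks plus 1 extra day.
Each full week contributes one Monday: 203 so far.
The 1 extra day is Wed — none qualify.
Total: 203 + 0 = 203.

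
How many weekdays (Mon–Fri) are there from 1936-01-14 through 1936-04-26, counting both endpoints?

74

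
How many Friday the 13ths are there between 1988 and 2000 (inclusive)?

Friday-the-13ths by year:
1988: May
1989: Jan, Oct
1990: Apr, Jul
1991: Sep, Dec
1992: Mar, Nov
1993: Aug
1994: May
1995: Jan, Oct
1996: Sep, Dec
1997: Jun
1998: Feb, Mar, Nov
1999: Aug
2000: Oct

21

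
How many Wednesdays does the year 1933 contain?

1 January 1933 is a Sunday.
That's 365 days from start to end, counting both.
365 = 7 × 52 + 1, so there are 52 full weeks plus 1 extra day.
Each full week contributes one Wednesday: 52 so far.
The 1 extra day is Sunday — none qualify.
Total: 52 + 0 = 52.

52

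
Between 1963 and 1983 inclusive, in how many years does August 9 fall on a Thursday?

2

Day of week of August 9 in each year:
1963: Fri, 1964: Sun, 1965: Mon, 1966: Tue, 1967: Wed, 1968: Fri, 1969: Sat, 1970: Sun, 1971: Mon, 1972: Wed, 1973: Thu ✓, 1974: Fri, 1975: Sat, 1976: Mon, 1977: Tue, 1978: Wed, 1979: Thu ✓, 1980: Sat, 1981: Sun, 1982: Mon, 1983: Tue
Thursdays: 1973, 1979.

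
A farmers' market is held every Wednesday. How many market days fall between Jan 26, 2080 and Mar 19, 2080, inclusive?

Jan 26, 2080 is a Friday.
The range spans 54 days (inclusive of both endpoints).
54 = 7 × 7 + 5, so there are 7 full weeks plus 5 extra days.
Each full week contributes one Wednesday: 7 so far.
The 5 extra days are Fri, Sat, Sun, Mon, Tue — none qualify.
Total: 7 + 0 = 7.

7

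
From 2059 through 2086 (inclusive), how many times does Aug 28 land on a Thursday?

4

Day of week of August 28 in each year:
2059: Thu ✓, 2060: Sat, 2061: Sun, 2062: Mon, 2063: Tue, 2064: Thu ✓, 2065: Fri, 2066: Sat, 2067: Sun, 2068: Tue, 2069: Wed, 2070: Thu ✓, 2071: Fri, 2072: Sun, 2073: Mon, 2074: Tue, 2075: Wed, 2076: Fri, 2077: Sat, 2078: Sun, 2079: Mon, 2080: Wed, 2081: Thu ✓, 2082: Fri, 2083: Sat, 2084: Mon, 2085: Tue, 2086: Wed
Thursdays: 2059, 2064, 2070, 2081.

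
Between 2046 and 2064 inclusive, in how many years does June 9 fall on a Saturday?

3

Day of week of June 9 in each year:
2046: Sat ✓, 2047: Sun, 2048: Tue, 2049: Wed, 2050: Thu, 2051: Fri, 2052: Sun, 2053: Mon, 2054: Tue, 2055: Wed, 2056: Fri, 2057: Sat ✓, 2058: Sun, 2059: Mon, 2060: Wed, 2061: Thu, 2062: Fri, 2063: Sat ✓, 2064: Mon
Saturdays: 2046, 2057, 2063.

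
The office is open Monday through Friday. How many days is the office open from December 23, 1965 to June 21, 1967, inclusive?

December 23, 1965 is a Thursday.
That's 546 days from start to end, counting both.
546 = 7 × 78, so the span is exactly 78 full weeks.
Each full week contributes 5 weekdays (Mon–Fri): 78 × 5 = 390.

390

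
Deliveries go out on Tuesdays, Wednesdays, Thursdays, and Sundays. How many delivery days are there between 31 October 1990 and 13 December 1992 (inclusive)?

31 October 1990 is a Wednesday.
The range spans 775 days (inclusive of both endpoints).
775 = 7 × 110 + 5, so there are 110 full weeks plus 5 extra days.
Each full week contributes 4 days from the set (Tue, Wed, Thu, Sun): 110 × 4 = 440.
The 5 extra days are Wed, Thu, Fri, Sat, Sun — 3 of them qualify.
Total: 440 + 3 = 443.

443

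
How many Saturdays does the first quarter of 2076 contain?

13

1 January 2076 is a Wednesday.
That's 91 days from start to end, counting both.
91 = 7 × 13, so the span is exactly 13 full weeks.
Each full week contributes one Saturday: 13 so far.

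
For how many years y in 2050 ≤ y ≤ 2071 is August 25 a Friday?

Day of week of August 25 in each year:
2050: Thu, 2051: Fri ✓, 2052: Sun, 2053: Mon, 2054: Tue, 2055: Wed, 2056: Fri ✓, 2057: Sat, 2058: Sun, 2059: Mon, 2060: Wed, 2061: Thu, 2062: Fri ✓, 2063: Sat, 2064: Mon, 2065: Tue, 2066: Wed, 2067: Thu, 2068: Sat, 2069: Sun, 2070: Mon, 2071: Tue
Fridays: 2051, 2056, 2062.

3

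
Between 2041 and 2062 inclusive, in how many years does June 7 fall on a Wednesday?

4

Day of week of June 7 in each year:
2041: Fri, 2042: Sat, 2043: Sun, 2044: Tue, 2045: Wed ✓, 2046: Thu, 2047: Fri, 2048: Sun, 2049: Mon, 2050: Tue, 2051: Wed ✓, 2052: Fri, 2053: Sat, 2054: Sun, 2055: Mon, 2056: Wed ✓, 2057: Thu, 2058: Fri, 2059: Sat, 2060: Mon, 2061: Tue, 2062: Wed ✓
Wednesdays: 2045, 2051, 2056, 2062.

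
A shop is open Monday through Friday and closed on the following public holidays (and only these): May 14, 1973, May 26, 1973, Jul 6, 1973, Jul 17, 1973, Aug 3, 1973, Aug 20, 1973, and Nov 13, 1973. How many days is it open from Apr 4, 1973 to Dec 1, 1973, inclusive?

167 working days

Apr 4, 1973 is a Wednesday.
From Apr 4, 1973 to Dec 1, 1973 is 242 days inclusive.
242 = 7 × 34 + 4, so there are 34 full weeks plus 4 extra days.
Each full week contributes 5 weekdays (Mon–Fri): 34 × 5 = 170.
The 4 extra days are Wednesday, Thursday, Friday, Saturday — 3 of them qualify.
Total: 170 + 3 = 173.
Holidays: May 14, 1973 (Mon); May 26, 1973 (Sat); Jul 6, 1973 (Fri); Jul 17, 1973 (Tue); Aug 3, 1973 (Fri); Aug 20, 1973 (Mon); Nov 13, 1973 (Tue).
6 of the 7 holidays fall on weekdays; the rest are weekends and were already excluded.
Business days: 173 − 6 = 167.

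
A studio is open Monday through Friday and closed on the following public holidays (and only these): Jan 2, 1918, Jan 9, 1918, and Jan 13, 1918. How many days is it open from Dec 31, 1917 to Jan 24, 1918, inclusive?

17 business days

Dec 31, 1917 is a Monday.
The range spans 25 days (inclusive of both endpoints).
25 = 7 × 3 + 4, so there are 3 full weeks plus 4 extra days.
Each full week contributes 5 weekdays (Mon–Fri): 3 × 5 = 15.
The 4 extra days are Mon, Tue, Wed, Thu — 4 of them qualify.
Total: 15 + 4 = 19.
Holidays: Jan 2, 1918 (Wed); Jan 9, 1918 (Wed); Jan 13, 1918 (Sun).
2 of the 3 holidays fall on weekdays; the rest are weekends and were already excluded.
Business days: 19 − 2 = 17.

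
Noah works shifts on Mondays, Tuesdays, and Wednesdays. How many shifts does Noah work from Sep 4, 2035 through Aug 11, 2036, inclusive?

147

Sep 4, 2035 is a Tuesday.
That's 343 days from start to end, counting both.
343 = 7 × 49, so the span is exactly 49 full weeks.
Each full week contributes 3 days from the set (Mon, Tue, Wed): 49 × 3 = 147.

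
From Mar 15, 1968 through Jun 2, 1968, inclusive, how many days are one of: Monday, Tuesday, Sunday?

34

Mar 15, 1968 is a Friday.
The range spans 80 days (inclusive of both endpoints).
80 = 7 × 11 + 3, so there are 11 full weeks plus 3 extra days.
Each full week contributes 3 days from the set (Mon, Tue, Sun): 11 × 3 = 33.
The 3 extra days are Friday, Saturday, Sunday — 1 of them qualifies.
Total: 33 + 1 = 34.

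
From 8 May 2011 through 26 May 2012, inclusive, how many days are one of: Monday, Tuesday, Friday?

165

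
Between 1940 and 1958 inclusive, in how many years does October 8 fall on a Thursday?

2

Day of week of October 8 in each year:
1940: Tue, 1941: Wed, 1942: Thu ✓, 1943: Fri, 1944: Sun, 1945: Mon, 1946: Tue, 1947: Wed, 1948: Fri, 1949: Sat, 1950: Sun, 1951: Mon, 1952: Wed, 1953: Thu ✓, 1954: Fri, 1955: Sat, 1956: Mon, 1957: Tue, 1958: Wed
Thursdays: 1942, 1953.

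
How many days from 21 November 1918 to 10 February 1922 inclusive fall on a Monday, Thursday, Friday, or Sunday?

674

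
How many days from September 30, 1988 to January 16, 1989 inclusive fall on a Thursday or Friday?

31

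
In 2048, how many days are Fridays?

52

2048-01-01 is a Wednesday.
That's 366 days from start to end, counting both.
366 = 7 × 52 + 2, so there are 52 full weeks plus 2 extra days.
Each full week contributes one Friday: 52 so far.
The 2 extra days are Wed, Thu — none qualify.
Total: 52 + 0 = 52.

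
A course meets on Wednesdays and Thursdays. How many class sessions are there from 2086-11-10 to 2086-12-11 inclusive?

2086-11-10 is a Sunday.
The range spans 32 days (inclusive of both endpoints).
32 = 7 × 4 + 4, so there are 4 full weeks plus 4 extra days.
Each full week contributes 2 days from the set (Wed, Thu): 4 × 2 = 8.
The 4 extra days are Sun, Mon, Tue, Wed — 1 of them qualifies.
Total: 8 + 1 = 9.

9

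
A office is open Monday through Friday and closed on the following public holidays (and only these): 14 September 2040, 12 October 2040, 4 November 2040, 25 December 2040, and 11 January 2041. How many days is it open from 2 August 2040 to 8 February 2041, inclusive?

2 August 2040 is a Thursday.
That's 191 days from start to end, counting both.
191 = 7 × 27 + 2, so there are 27 full weeks plus 2 extra days.
Each full week contributes 5 weekdays (Mon–Fri): 27 × 5 = 135.
The 2 extra days are Thu, Fri — 2 of them qualify.
Total: 135 + 2 = 137.
Holidays: 14 September 2040 (Fri); 12 October 2040 (Fri); 4 November 2040 (Sun); 25 December 2040 (Tue); 11 January 2041 (Fri).
4 of the 5 holidays fall on weekdays; the rest are weekends and were already excluded.
Business days: 137 − 4 = 133.

133 working days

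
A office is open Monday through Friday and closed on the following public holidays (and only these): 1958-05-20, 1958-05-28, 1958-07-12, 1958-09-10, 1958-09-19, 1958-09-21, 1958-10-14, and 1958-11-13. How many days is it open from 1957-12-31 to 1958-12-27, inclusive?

253

1957-12-31 is a Tuesday.
The range spans 362 days (inclusive of both endpoints).
362 = 7 × 51 + 5, so there are 51 full weeks plus 5 extra days.
Each full week contributes 5 weekdays (Mon–Fri): 51 × 5 = 255.
The 5 extra days are Tue, Wed, Thu, Fri, Sat — 4 of them qualify.
Total: 255 + 4 = 259.
Holidays: 1958-05-20 (Tue); 1958-05-28 (Wed); 1958-07-12 (Sat); 1958-09-10 (Wed); 1958-09-19 (Fri); 1958-09-21 (Sun); 1958-10-14 (Tue); 1958-11-13 (Thu).
6 of the 8 holidays fall on weekdays; the rest are weekends and were already excluded.
Business days: 259 − 6 = 253.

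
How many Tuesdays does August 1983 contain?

August 1, 1983 is a Monday.
From August 1, 1983 to August 31, 1983 is 31 days inclusive.
31 = 7 × 4 + 3, so there are 4 full weeks plus 3 extra days.
Each full week contributes one Tuesday: 4 so far.
The 3 extra days are Monday, Tuesday, Wednesday — 1 of them qualifies.
Total: 4 + 1 = 5.

5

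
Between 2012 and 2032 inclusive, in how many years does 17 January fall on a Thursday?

3

Day of week of January 17 in each year:
2012: Tue, 2013: Thu ✓, 2014: Fri, 2015: Sat, 2016: Sun, 2017: Tue, 2018: Wed, 2019: Thu ✓, 2020: Fri, 2021: Sun, 2022: Mon, 2023: Tue, 2024: Wed, 2025: Fri, 2026: Sat, 2027: Sun, 2028: Mon, 2029: Wed, 2030: Thu ✓, 2031: Fri, 2032: Sat
Thursdays: 2013, 2019, 2030.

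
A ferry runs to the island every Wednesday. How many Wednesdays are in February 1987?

4

February 1, 1987 is a Sunday.
That's 28 days from start to end, counting both.
28 = 7 × 4, so the span is exactly 4 full weeks.
Each full week contributes one Wednesday: 4 so far.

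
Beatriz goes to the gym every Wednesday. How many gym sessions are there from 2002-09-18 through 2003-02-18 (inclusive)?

22

2002-09-18 is a Wednesday.
That's 154 days from start to end, counting both.
154 = 7 × 22, so the span is exactly 22 full weeks.
Each full week contributes one Wednesday: 22 so far.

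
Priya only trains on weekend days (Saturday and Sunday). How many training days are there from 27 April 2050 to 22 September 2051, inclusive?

27 April 2050 is a Wednesday.
The range spans 514 days (inclusive of both endpoints).
514 = 7 × 73 + 3, so there are 73 full weeks plus 3 extra days.
Each full week contributes 2 weekend days (Sat, Sun): 73 × 2 = 146.
The 3 extra days are Wed, Thu, Fri — none qualify.
Total: 146 + 0 = 146.

146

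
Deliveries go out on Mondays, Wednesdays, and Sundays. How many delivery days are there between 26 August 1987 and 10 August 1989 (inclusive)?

307

26 August 1987 is a Wednesday.
From 26 August 1987 to 10 August 1989 is 716 days inclusive.
716 = 7 × 102 + 2, so there are 102 full weeks plus 2 extra days.
Each full week contributes 3 days from the set (Mon, Wed, Sun): 102 × 3 = 306.
The 2 extra days are Wednesday, Thursday — 1 of them qualifies.
Total: 306 + 1 = 307.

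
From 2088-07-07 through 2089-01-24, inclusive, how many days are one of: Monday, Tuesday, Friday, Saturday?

115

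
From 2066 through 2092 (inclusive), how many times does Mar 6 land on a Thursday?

4

Day of week of March 6 in each year:
2066: Sat, 2067: Sun, 2068: Tue, 2069: Wed, 2070: Thu ✓, 2071: Fri, 2072: Sun, 2073: Mon, 2074: Tue, 2075: Wed, 2076: Fri, 2077: Sat, 2078: Sun, 2079: Mon, 2080: Wed, 2081: Thu ✓, 2082: Fri, 2083: Sat, 2084: Mon, 2085: Tue, 2086: Wed, 2087: Thu ✓, 2088: Sat, 2089: Sun, 2090: Mon, 2091: Tue, 2092: Thu ✓
Thursdays: 2070, 2081, 2087, 2092.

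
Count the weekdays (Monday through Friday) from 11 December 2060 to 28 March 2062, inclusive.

11 December 2060 is a Saturday.
That's 473 days from start to end, counting both.
473 = 7 × 67 + 4, so there are 67 full weeks plus 4 extra days.
Each full week contributes 5 weekdays (Mon–Fri): 67 × 5 = 335.
The 4 extra days are Saturday, Sunday, Monday, Tuesday — 2 of them qualify.
Total: 335 + 2 = 337.

337 weekdays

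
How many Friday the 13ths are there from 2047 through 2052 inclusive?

10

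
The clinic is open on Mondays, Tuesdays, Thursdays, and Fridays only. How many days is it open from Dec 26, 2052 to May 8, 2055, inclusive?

Dec 26, 2052 is a Thursday.
The range spans 864 days (inclusive of both endpoints).
864 = 7 × 123 + 3, so there are 123 full weeks plus 3 extra days.
Each full week contributes 4 days from the set (Mon, Tue, Thu, Fri): 123 × 4 = 492.
The 3 extra days are Thu, Fri, Sat — 2 of them qualify.
Total: 492 + 2 = 494.

494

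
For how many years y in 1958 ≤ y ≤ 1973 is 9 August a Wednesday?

3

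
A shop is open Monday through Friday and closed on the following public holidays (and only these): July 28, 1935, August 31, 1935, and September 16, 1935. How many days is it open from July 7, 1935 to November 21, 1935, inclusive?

July 7, 1935 is a Sunday.
The range spans 138 days (inclusive of both endpoints).
138 = 7 × 19 + 5, so there are 19 full weeks plus 5 extra days.
Each full week contributes 5 weekdays (Mon–Fri): 19 × 5 = 95.
The 5 extra days are Sunday, Monday, Tuesday, Wednesday, Thursday — 4 of them qualify.
Total: 95 + 4 = 99.
Holidays: July 28, 1935 (Sun); August 31, 1935 (Sat); September 16, 1935 (Mon).
1 of the 3 holidays fall on weekdays; the rest are weekends and were already excluded.
Business days: 99 − 1 = 98.

98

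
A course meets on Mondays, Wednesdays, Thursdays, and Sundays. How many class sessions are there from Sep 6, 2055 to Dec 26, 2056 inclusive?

Sep 6, 2055 is a Monday.
From Sep 6, 2055 to Dec 26, 2056 is 478 days inclusive.
478 = 7 × 68 + 2, so there are 68 full weeks plus 2 extra days.
Each full week contributes 4 days from the set (Mon, Wed, Thu, Sun): 68 × 4 = 272.
The 2 extra days are Mon, Tue — 1 of them qualifies.
Total: 272 + 1 = 273.

273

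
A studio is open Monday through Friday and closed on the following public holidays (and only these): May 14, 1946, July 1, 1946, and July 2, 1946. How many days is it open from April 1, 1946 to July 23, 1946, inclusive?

April 1, 1946 is a Monday.
That's 114 days from start to end, counting both.
114 = 7 × 16 + 2, so there are 16 full weeks plus 2 extra days.
Each full week contributes 5 weekdays (Mon–Fri): 16 × 5 = 80.
The 2 extra days are Monday, Tuesday — 2 of them qualify.
Total: 80 + 2 = 82.
Holidays: May 14, 1946 (Tue); July 1, 1946 (Mon); July 2, 1946 (Tue).
All 3 holidays fall on weekdays, so subtract 3.
Business days: 82 − 3 = 79.

79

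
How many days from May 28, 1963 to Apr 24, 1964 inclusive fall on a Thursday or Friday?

96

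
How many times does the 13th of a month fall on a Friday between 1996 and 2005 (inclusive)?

16

Friday-the-13ths by year:
1996: Sep, Dec
1997: Jun
1998: Feb, Mar, Nov
1999: Aug
2000: Oct
2001: Apr, Jul
2002: Sep, Dec
2003: Jun
2004: Feb, Aug
2005: May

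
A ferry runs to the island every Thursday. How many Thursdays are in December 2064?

4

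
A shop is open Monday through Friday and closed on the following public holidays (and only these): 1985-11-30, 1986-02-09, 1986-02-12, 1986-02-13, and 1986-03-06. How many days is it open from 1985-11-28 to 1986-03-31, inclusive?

1985-11-28 is a Thursday.
From 1985-11-28 to 1986-03-31 is 124 days inclusive.
124 = 7 × 17 + 5, so there are 17 full weeks plus 5 extra days.
Each full week contributes 5 weekdays (Mon–Fri): 17 × 5 = 85.
The 5 extra days are Thursday, Friday, Saturday, Sunday, Monday — 3 of them qualify.
Total: 85 + 3 = 88.
Holidays: 1985-11-30 (Sat); 1986-02-09 (Sun); 1986-02-12 (Wed); 1986-02-13 (Thu); 1986-03-06 (Thu).
3 of the 5 holidays fall on weekdays; the rest are weekends and were already excluded.
Business days: 88 − 3 = 85.

85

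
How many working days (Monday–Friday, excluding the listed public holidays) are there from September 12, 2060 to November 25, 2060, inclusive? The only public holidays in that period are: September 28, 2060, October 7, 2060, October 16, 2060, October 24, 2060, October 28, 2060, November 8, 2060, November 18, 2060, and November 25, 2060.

48

September 12, 2060 is a Sunday.
From September 12, 2060 to November 25, 2060 is 75 days inclusive.
75 = 7 × 10 + 5, so there are 10 full weeks plus 5 extra days.
Each full week contributes 5 weekdays (Mon–Fri): 10 × 5 = 50.
The 5 extra days are Sunday, Monday, Tuesday, Wednesday, Thursday — 4 of them qualify.
Total: 50 + 4 = 54.
Holidays: September 28, 2060 (Tue); October 7, 2060 (Thu); October 16, 2060 (Sat); October 24, 2060 (Sun); October 28, 2060 (Thu); November 8, 2060 (Mon); November 18, 2060 (Thu); November 25, 2060 (Thu).
6 of the 8 holidays fall on weekdays; the rest are weekends and were already excluded.
Business days: 54 − 6 = 48.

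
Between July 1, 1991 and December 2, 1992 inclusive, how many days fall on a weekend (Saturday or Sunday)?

148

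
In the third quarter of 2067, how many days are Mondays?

1 July 2067 is a Friday.
The range spans 92 days (inclusive of both endpoints).
92 = 7 × 13 + 1, so there are 13 full weeks plus 1 extra day.
Each full week contributes one Monday: 13 so far.
The 1 extra day is Fri — none qualify.
Total: 13 + 0 = 13.

13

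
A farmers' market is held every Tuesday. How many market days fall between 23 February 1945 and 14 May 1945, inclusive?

11 Tuesdays

23 February 1945 is a Friday.
From 23 February 1945 to 14 May 1945 is 81 days inclusive.
81 = 7 × 11 + 4, so there are 11 full weeks plus 4 extra days.
Each full week contributes one Tuesday: 11 so far.
The 4 extra days are Fri, Sat, Sun, Mon — none qualify.
Total: 11 + 0 = 11.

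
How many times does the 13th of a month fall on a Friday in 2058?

The 13th falls on a Friday when the month's 13th has weekday Fri.
Jan 13 is Sun; Feb 13 is Wed; Mar 13 is Wed; Apr 13 is Sat; May 13 is Mon; Jun 13 is Thu; Jul 13 is Sat; Aug 13 is Tue; Sep 13 is Fri ✓; Oct 13 is Sun; Nov 13 is Wed; Dec 13 is Fri ✓.
Friday the 13ths: Sep, Dec.

2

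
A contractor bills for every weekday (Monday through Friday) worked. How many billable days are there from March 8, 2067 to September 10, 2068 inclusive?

March 8, 2067 is a Tuesday.
That's 553 days from start to end, counting both.
553 = 7 × 79, so the span is exactly 79 full weeks.
Each full week contributes 5 weekdays (Mon–Fri): 79 × 5 = 395.

395 weekdays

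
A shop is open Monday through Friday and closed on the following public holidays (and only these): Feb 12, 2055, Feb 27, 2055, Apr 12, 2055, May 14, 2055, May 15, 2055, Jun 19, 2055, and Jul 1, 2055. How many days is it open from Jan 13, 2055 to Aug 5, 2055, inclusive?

Jan 13, 2055 is a Wednesday.
The range spans 205 days (inclusive of both endpoints).
205 = 7 × 29 + 2, so there are 29 full weeks plus 2 extra days.
Each full week contributes 5 weekdays (Mon–Fri): 29 × 5 = 145.
The 2 extra days are Wednesday, Thursday — 2 of them qualify.
Total: 145 + 2 = 147.
Holidays: Feb 12, 2055 (Fri); Feb 27, 2055 (Sat); Apr 12, 2055 (Mon); May 14, 2055 (Fri); May 15, 2055 (Sat); Jun 19, 2055 (Sat); Jul 1, 2055 (Thu).
4 of the 7 holidays fall on weekdays; the rest are weekends and were already excluded.
Business days: 147 − 4 = 143.

143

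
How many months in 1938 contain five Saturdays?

5

A month has five Saturdays exactly when Saturday falls within its first (length − 28) days.
Jan: 31 days, starts Sat → 5 of Sat, Sun, Mon ✓
Feb: 28 days, starts Tue → 5 of (none)
Mar: 31 days, starts Tue → 5 of Tue, Wed, Thu
Apr: 30 days, starts Fri → 5 of Fri, Sat ✓
May: 31 days, starts Sun → 5 of Sun, Mon, Tue
Jun: 30 days, starts Wed → 5 of Wed, Thu
Jul: 31 days, starts Fri → 5 of Fri, Sat, Sun ✓
Aug: 31 days, starts Mon → 5 of Mon, Tue, Wed
Sep: 30 days, starts Thu → 5 of Thu, Fri
Oct: 31 days, starts Sat → 5 of Sat, Sun, Mon ✓
Nov: 30 days, starts Tue → 5 of Tue, Wed
Dec: 31 days, starts Thu → 5 of Thu, Fri, Sat ✓
Months with five Saturdays: Jan, Apr, Jul, Oct, Dec.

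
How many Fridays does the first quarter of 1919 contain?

13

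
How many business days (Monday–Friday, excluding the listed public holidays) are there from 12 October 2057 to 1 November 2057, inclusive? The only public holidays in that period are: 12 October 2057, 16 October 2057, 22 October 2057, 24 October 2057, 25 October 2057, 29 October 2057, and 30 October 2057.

12 October 2057 is a Friday.
That's 21 days from start to end, counting both.
21 = 7 × 3, so the span is exactly 3 full weeks.
Each full week contributes 5 weekdays (Mon–Fri): 3 × 5 = 15.
Total: 15.
Holidays: 12 October 2057 (Fri); 16 October 2057 (Tue); 22 October 2057 (Mon); 24 October 2057 (Wed); 25 October 2057 (Thu); 29 October 2057 (Mon); 30 October 2057 (Tue).
All 7 holidays fall on weekdays, so subtract 7.
Business days: 15 − 7 = 8.

8 business days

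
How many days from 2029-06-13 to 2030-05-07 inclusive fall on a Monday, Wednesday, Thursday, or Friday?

188

2029-06-13 is a Wednesday.
That's 329 days from start to end, counting both.
329 = 7 × 47, so the span is exactly 47 full weeks.
Each full week contributes 4 days from the set (Mon, Wed, Thu, Fri): 47 × 4 = 188.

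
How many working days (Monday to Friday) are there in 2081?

261 weekdays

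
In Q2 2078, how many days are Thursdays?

13

April 1, 2078 is a Friday.
From April 1, 2078 to June 30, 2078 is 91 days inclusive.
91 = 7 × 13, so the span is exactly 13 full weeks.
Each full week contributes one Thursday: 13 so far.
Total: 13.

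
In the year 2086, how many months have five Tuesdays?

A month has five Tuesdays exactly when Tuesday falls within its first (length − 28) days.
Jan: 31 days, starts Tue → 5 of Tue, Wed, Thu ✓
Feb: 28 days, starts Fri → 5 of (none)
Mar: 31 days, starts Fri → 5 of Fri, Sat, Sun
Apr: 30 days, starts Mon → 5 of Mon, Tue ✓
May: 31 days, starts Wed → 5 of Wed, Thu, Fri
Jun: 30 days, starts Sat → 5 of Sat, Sun
Jul: 31 days, starts Mon → 5 of Mon, Tue, Wed ✓
Aug: 31 days, starts Thu → 5 of Thu, Fri, Sat
Sep: 30 days, starts Sun → 5 of Sun, Mon
Oct: 31 days, starts Tue → 5 of Tue, Wed, Thu ✓
Nov: 30 days, starts Fri → 5 of Fri, Sat
Dec: 31 days, starts Sun → 5 of Sun, Mon, Tue ✓
Months with five Tuesdays: Jan, Apr, Jul, Oct, Dec.

5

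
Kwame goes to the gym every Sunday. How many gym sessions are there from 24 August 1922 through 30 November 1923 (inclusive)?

24 August 1922 is a Thursday.
From 24 August 1922 to 30 November 1923 is 464 days inclusive.
464 = 7 × 66 + 2, so there are 66 full weeks plus 2 extra days.
Each full week contributes one Sunday: 66 so far.
The 2 extra days are Thursday, Friday — none qualify.
Total: 66 + 0 = 66.

66 Sundays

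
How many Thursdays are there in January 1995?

1995-01-01 is a Sunday.
From 1995-01-01 to 1995-01-31 is 31 days inclusive.
31 = 7 × 4 + 3, so there are 4 full weeks plus 3 extra days.
Each full week contributes one Thursday: 4 so far.
The 3 extra days are Sun, Mon, Tue — none qualify.
Total: 4 + 0 = 4.

4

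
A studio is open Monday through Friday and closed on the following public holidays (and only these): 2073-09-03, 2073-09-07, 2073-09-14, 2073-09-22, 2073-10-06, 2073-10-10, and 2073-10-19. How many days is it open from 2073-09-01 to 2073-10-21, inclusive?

30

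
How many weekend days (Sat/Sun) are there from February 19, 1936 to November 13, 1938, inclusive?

286

February 19, 1936 is a Wednesday.
From February 19, 1936 to November 13, 1938 is 999 days inclusive.
999 = 7 × 142 + 5, so there are 142 full weeks plus 5 extra days.
Each full week contributes 2 weekend days (Sat, Sun): 142 × 2 = 284.
The 5 extra days are Wednesday, Thursday, Friday, Saturday, Sunday — 2 of them qualify.
Total: 284 + 2 = 286.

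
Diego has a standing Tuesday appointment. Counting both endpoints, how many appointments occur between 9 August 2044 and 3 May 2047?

143 Tuesdays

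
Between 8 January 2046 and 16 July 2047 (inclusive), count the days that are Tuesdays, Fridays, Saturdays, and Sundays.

8 January 2046 is a Monday.
From 8 January 2046 to 16 July 2047 is 555 days inclusive.
555 = 7 × 79 + 2, so there are 79 full weeks plus 2 extra days.
Each full week contributes 4 days from the set (Tue, Fri, Sat, Sun): 79 × 4 = 316.
The 2 extra days are Monday, Tuesday — 1 of them qualifies.
Total: 316 + 1 = 317.

317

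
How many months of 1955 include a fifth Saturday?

A month has five Saturdays exactly when Saturday falls within its first (length − 28) days.
Jan: 31 days, starts Sat → 5 of Sat, Sun, Mon ✓
Feb: 28 days, starts Tue → 5 of (none)
Mar: 31 days, starts Tue → 5 of Tue, Wed, Thu
Apr: 30 days, starts Fri → 5 of Fri, Sat ✓
May: 31 days, starts Sun → 5 of Sun, Mon, Tue
Jun: 30 days, starts Wed → 5 of Wed, Thu
Jul: 31 days, starts Fri → 5 of Fri, Sat, Sun ✓
Aug: 31 days, starts Mon → 5 of Mon, Tue, Wed
Sep: 30 days, starts Thu → 5 of Thu, Fri
Oct: 31 days, starts Sat → 5 of Sat, Sun, Mon ✓
Nov: 30 days, starts Tue → 5 of Tue, Wed
Dec: 31 days, starts Thu → 5 of Thu, Fri, Sat ✓
Months with five Saturdays: Jan, Apr, Jul, Oct, Dec.

5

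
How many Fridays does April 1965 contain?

5

April 1, 1965 is a Thursday.
That's 30 days from start to end, counting both.
30 = 7 × 4 + 2, so there are 4 full weeks plus 2 extra days.
Each full week contributes one Friday: 4 so far.
The 2 extra days are Thursday, Friday — 1 of them qualifies.
Total: 4 + 1 = 5.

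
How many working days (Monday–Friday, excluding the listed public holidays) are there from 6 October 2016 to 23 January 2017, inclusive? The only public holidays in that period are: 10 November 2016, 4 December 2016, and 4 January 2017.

6 October 2016 is a Thursday.
The range spans 110 days (inclusive of both endpoints).
110 = 7 × 15 + 5, so there are 15 full weeks plus 5 extra days.
Each full week contributes 5 weekdays (Mon–Fri): 15 × 5 = 75.
The 5 extra days are Thu, Fri, Sat, Sun, Mon — 3 of them qualify.
Total: 75 + 3 = 78.
Holidays: 10 November 2016 (Thu); 4 December 2016 (Sun); 4 January 2017 (Wed).
2 of the 3 holidays fall on weekdays; the rest are weekends and were already excluded.
Business days: 78 − 2 = 76.

76 working days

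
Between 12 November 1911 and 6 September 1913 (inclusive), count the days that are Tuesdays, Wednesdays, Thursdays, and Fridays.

12 November 1911 is a Sunday.
The range spans 665 days (inclusive of both endpoints).
665 = 7 × 95, so the span is exactly 95 full weeks.
Each full week contributes 4 days from the set (Tue, Wed, Thu, Fri): 95 × 4 = 380.

380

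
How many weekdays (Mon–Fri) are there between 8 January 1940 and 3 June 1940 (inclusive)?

106 weekdays

8 January 1940 is a Monday.
The range spans 148 days (inclusive of both endpoints).
148 = 7 × 21 + 1, so there are 21 full weeks plus 1 extra day.
Each full week contributes 5 weekdays (Mon–Fri): 21 × 5 = 105.
The 1 extra day is Monday — 1 of them qualifies.
Total: 105 + 1 = 106.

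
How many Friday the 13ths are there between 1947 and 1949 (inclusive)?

Friday-the-13ths by year:
1947: Jun
1948: Feb, Aug
1949: May

4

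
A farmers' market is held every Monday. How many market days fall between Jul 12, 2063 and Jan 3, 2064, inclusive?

Jul 12, 2063 is a Thursday.
That's 176 days from start to end, counting both.
176 = 7 × 25 + 1, so there are 25 full weeks plus 1 extra day.
Each full week contributes one Monday: 25 so far.
The 1 extra day is Thursday — none qualify.
Total: 25 + 0 = 25.

25 Mondays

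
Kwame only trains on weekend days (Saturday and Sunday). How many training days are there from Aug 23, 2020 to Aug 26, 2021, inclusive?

105

Aug 23, 2020 is a Sunday.
That's 369 days from start to end, counting both.
369 = 7 × 52 + 5, so there are 52 full weeks plus 5 extra days.
Each full week contributes 2 weekend days (Sat, Sun): 52 × 2 = 104.
The 5 extra days are Sunday, Monday, Tuesday, Wednesday, Thursday — 1 of them qualifies.
Total: 104 + 1 = 105.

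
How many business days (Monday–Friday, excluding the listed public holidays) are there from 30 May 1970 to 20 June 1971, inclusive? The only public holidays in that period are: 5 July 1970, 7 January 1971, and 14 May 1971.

273

30 May 1970 is a Saturday.
That's 387 days from start to end, counting both.
387 = 7 × 55 + 2, so there are 55 full weeks plus 2 extra days.
Each full week contributes 5 weekdays (Mon–Fri): 55 × 5 = 275.
The 2 extra days are Saturday, Sunday — none qualify.
Total: 275 + 0 = 275.
Holidays: 5 July 1970 (Sun); 7 January 1971 (Thu); 14 May 1971 (Fri).
2 of the 3 holidays fall on weekdays; the rest are weekends and were already excluded.
Business days: 275 − 2 = 273.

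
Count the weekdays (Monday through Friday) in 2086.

261 weekdays

Jan 1, 2086 is a Tuesday.
The range spans 365 days (inclusive of both endpoints).
365 = 7 × 52 + 1, so there are 52 full weeks plus 1 extra day.
Each full week contributes 5 weekdays (Mon–Fri): 52 × 5 = 260.
The 1 extra day is Tuesday — 1 of them qualifies.
Total: 260 + 1 = 261.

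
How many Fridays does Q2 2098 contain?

1 April 2098 is a Tuesday.
From 1 April 2098 to 30 June 2098 is 91 days inclusive.
91 = 7 × 13, so the span is exactly 13 full weeks.
Each full week contributes one Friday: 13 so far.

13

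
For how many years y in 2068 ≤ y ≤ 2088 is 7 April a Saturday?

3

Day of week of April 7 in each year:
2068: Sat ✓, 2069: Sun, 2070: Mon, 2071: Tue, 2072: Thu, 2073: Fri, 2074: Sat ✓, 2075: Sun, 2076: Tue, 2077: Wed, 2078: Thu, 2079: Fri, 2080: Sun, 2081: Mon, 2082: Tue, 2083: Wed, 2084: Fri, 2085: Sat ✓, 2086: Sun, 2087: Mon, 2088: Wed
Saturdays: 2068, 2074, 2085.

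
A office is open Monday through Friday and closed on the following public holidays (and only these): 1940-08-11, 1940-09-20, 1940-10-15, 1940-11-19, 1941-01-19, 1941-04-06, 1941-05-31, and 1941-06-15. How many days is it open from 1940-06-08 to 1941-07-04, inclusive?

1940-06-08 is a Saturday.
From 1940-06-08 to 1941-07-04 is 392 days inclusive.
392 = 7 × 56, so the span is exactly 56 full weeks.
Each full week contributes 5 weekdays (Mon–Fri): 56 × 5 = 280.
Total: 280.
Holidays: 1940-08-11 (Sun); 1940-09-20 (Fri); 1940-10-15 (Tue); 1940-11-19 (Tue); 1941-01-19 (Sun); 1941-04-06 (Sun); 1941-05-31 (Sat); 1941-06-15 (Sun).
3 of the 8 holidays fall on weekdays; the rest are weekends and were already excluded.
Business days: 280 − 3 = 277.

277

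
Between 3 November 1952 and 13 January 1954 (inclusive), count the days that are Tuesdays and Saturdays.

125

3 November 1952 is a Monday.
That's 437 days from start to end, counting both.
437 = 7 × 62 + 3, so there are 62 full weeks plus 3 extra days.
Each full week contributes 2 days from the set (Tue, Sat): 62 × 2 = 124.
The 3 extra days are Mon, Tue, Wed — 1 of them qualifies.
Total: 124 + 1 = 125.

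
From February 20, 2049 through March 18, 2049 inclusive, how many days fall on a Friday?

February 20, 2049 is a Saturday.
That's 27 days from start to end, counting both.
27 = 7 × 3 + 6, so there are 3 full weeks plus 6 extra days.
Each full week contributes one Friday: 3 so far.
The 6 extra days are Saturday, Sunday, Monday, Tuesday, Wednesday, Thursday — none qualify.
Total: 3 + 0 = 3.

3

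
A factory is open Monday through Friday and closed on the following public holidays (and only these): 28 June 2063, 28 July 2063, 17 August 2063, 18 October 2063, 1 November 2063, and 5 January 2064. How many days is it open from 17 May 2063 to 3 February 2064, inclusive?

183 working days

17 May 2063 is a Thursday.
From 17 May 2063 to 3 February 2064 is 263 days inclusive.
263 = 7 × 37 + 4, so there are 37 full weeks plus 4 extra days.
Each full week contributes 5 weekdays (Mon–Fri): 37 × 5 = 185.
The 4 extra days are Thursday, Friday, Saturday, Sunday — 2 of them qualify.
Total: 185 + 2 = 187.
Holidays: 28 June 2063 (Thu); 28 July 2063 (Sat); 17 August 2063 (Fri); 18 October 2063 (Thu); 1 November 2063 (Thu); 5 January 2064 (Sat).
4 of the 6 holidays fall on weekdays; the rest are weekends and were already excluded.
Business days: 187 − 4 = 183.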